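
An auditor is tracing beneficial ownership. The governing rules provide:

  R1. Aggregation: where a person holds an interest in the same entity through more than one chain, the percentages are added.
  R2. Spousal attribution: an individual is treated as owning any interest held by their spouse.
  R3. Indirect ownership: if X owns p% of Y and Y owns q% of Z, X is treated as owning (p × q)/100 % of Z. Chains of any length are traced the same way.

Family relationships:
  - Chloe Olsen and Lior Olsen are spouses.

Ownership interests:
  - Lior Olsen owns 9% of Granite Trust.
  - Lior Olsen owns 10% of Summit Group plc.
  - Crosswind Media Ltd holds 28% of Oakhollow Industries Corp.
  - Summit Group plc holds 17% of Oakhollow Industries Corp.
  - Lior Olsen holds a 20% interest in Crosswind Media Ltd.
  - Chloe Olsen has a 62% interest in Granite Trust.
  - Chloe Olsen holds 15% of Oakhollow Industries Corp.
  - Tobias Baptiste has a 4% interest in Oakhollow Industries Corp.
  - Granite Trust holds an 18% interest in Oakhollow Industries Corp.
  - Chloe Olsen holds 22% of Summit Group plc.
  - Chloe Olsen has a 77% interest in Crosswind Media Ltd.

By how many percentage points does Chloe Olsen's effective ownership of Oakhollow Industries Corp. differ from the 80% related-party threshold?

By spousal attribution (R2), Chloe Olsen is treated as also owning Lior Olsen's interest in Granite Trust, giving 62% + 9% = 71%.
By spousal attribution (R2), Chloe Olsen is treated as also owning Lior Olsen's interest in Summit Group plc, giving 22% + 10% = 32%.
By spousal attribution (R2), Chloe Olsen is treated as also owning Lior Olsen's interest in Crosswind Media Ltd, giving 77% + 20% = 97%.
Chain via Granite Trust (R3): 71% × 18% = 12.78% of Oakhollow Industries Corp.
Chain via Summit Group plc (R3): 32% × 17% = 5.44% of Oakhollow Industries Corp.
Chain via Crosswind Media Ltd (R3): 97% × 28% = 27.16% of Oakhollow Industries Corp.
Direct interest in Oakhollow Industries Corp: 15%.
Aggregating (R1): 12.78% + 5.44% + 27.16% + 15% = 60.38%.
60.38% falls short of the 80% threshold by 19.62 percentage points.

19.62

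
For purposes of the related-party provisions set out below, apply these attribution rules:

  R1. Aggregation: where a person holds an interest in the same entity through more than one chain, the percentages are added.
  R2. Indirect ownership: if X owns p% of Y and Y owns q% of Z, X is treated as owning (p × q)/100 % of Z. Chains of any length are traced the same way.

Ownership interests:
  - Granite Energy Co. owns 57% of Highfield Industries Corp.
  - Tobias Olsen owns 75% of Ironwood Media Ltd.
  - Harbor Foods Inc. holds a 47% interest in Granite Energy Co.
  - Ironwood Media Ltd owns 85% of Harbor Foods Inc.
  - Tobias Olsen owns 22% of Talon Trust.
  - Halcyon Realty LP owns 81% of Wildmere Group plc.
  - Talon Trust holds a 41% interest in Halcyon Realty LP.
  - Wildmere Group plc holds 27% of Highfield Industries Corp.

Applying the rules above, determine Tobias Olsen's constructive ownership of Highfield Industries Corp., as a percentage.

Chain via Talon Trust → Halcyon Realty LP → Wildmere Group plc (R2): 22% × 41% × 81% × 27% = 1.972674% of Highfield Industries Corp.
Chain via Ironwood Media Ltd → Harbor Foods Inc. → Granite Energy Co. (R2): 75% × 85% × 47% × 57% = 17.078625% of Highfield Industries Corp.
Aggregating (R1): 1.972674% + 17.078625% = 19.051299%.

19.051299%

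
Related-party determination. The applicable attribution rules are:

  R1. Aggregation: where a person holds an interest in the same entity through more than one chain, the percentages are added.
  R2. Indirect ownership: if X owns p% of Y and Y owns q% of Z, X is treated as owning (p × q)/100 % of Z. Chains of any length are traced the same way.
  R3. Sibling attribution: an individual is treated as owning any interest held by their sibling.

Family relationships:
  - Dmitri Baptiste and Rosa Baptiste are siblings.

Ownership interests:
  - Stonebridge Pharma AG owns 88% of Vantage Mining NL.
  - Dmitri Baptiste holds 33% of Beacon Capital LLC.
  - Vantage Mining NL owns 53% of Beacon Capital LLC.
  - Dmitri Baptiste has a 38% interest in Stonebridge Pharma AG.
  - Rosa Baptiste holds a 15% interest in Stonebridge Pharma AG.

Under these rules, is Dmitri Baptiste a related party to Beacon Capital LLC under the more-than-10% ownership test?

Yes

By sibling attribution (R3), Dmitri Baptiste is treated as also owning Rosa Baptiste's interest in Stonebridge Pharma AG, giving 38% + 15% = 53%.
Chain via Stonebridge Pharma AG → Vantage Mining NL (R2): 53% × 88% × 53% = 24.7192% of Beacon Capital LLC.
Direct interest in Beacon Capital LLC: 33%.
Aggregating (R1): 24.7192% + 33% = 57.7192%.
57.7192% exceeds the 10% threshold, so Dmitri is a related party to Beacon Capital LLC.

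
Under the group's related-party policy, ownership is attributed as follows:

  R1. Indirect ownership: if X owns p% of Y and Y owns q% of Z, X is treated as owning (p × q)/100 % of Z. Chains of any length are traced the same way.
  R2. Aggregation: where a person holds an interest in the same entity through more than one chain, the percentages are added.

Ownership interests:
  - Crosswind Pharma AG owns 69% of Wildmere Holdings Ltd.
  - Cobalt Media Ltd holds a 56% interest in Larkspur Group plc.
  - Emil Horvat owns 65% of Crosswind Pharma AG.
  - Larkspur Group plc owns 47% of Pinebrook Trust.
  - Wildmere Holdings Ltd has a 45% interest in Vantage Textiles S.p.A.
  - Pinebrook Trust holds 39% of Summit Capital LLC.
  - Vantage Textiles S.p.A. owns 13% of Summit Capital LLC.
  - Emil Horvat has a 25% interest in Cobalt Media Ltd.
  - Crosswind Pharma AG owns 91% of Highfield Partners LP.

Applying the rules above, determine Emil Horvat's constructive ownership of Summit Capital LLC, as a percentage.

Chain via Crosswind Pharma AG → Wildmere Holdings Ltd → Vantage Textiles S.p.A. (R1): 65% × 69% × 45% × 13% = 2.623725% of Summit Capital LLC.
Chain via Cobalt Media Ltd → Larkspur Group plc → Pinebrook Trust (R1): 25% × 56% × 47% × 39% = 2.5662% of Summit Capital LLC.
Aggregating (R2): 2.623725% + 2.5662% = 5.189925%.

5.189925%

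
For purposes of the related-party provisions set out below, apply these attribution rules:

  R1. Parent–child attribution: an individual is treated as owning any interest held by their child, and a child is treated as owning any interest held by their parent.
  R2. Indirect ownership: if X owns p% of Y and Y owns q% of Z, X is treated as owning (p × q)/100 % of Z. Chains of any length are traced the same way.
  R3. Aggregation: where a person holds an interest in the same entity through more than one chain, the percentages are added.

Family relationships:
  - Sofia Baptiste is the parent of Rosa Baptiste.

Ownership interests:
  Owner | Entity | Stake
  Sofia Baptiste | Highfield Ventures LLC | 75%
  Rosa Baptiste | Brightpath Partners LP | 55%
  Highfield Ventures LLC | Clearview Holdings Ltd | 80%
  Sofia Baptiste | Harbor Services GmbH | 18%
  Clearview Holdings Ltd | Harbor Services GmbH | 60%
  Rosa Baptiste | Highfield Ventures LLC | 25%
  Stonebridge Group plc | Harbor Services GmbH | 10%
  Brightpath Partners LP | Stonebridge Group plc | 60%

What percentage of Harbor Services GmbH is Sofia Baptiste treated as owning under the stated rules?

By parent–child attribution (R1), Sofia Baptiste is treated as also owning Rosa Baptiste's interest in Highfield Ventures LLC, giving 75% + 25% = 100%.
By parent–child attribution (R1), Sofia Baptiste is treated as owning Rosa Baptiste's 55% interest in Brightpath Partners LP.
Chain via Highfield Ventures LLC → Clearview Holdings Ltd (R2): 100% × 80% × 60% = 48% of Harbor Services GmbH.
Direct interest in Harbor Services GmbH: 18%.
Chain via Brightpath Partners LP → Stonebridge Group plc (R2): 55% × 60% × 10% = 3.3% of Harbor Services GmbH.
Aggregating (R3): 48% + 18% + 3.3% = 69.3%.

69.3%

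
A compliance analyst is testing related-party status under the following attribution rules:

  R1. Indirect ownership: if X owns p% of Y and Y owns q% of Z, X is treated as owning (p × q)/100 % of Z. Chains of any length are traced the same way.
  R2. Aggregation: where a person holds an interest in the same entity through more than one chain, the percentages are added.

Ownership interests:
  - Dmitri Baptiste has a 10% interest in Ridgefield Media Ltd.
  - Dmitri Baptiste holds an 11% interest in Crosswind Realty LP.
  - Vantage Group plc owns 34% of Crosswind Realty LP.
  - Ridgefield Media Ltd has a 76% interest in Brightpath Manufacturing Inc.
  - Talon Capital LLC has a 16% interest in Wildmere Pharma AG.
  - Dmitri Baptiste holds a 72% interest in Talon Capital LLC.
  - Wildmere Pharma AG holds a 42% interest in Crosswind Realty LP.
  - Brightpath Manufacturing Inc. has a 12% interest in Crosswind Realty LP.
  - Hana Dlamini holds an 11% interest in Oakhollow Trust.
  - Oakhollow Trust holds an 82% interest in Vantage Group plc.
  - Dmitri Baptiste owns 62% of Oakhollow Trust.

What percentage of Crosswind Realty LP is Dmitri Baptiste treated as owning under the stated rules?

Chain via Ridgefield Media Ltd → Brightpath Manufacturing Inc. (R1): 10% × 76% × 12% = 0.912% of Crosswind Realty LP.
Chain via Talon Capital LLC → Wildmere Pharma AG (R1): 72% × 16% × 42% = 4.8384% of Crosswind Realty LP.
Chain via Oakhollow Trust → Vantage Group plc (R1): 62% × 82% × 34% = 17.2856% of Crosswind Realty LP.
Direct interest in Crosswind Realty LP: 11%.
Aggregating (R2): 0.912% + 4.8384% + 17.2856% + 11% = 34.036%.

34.036%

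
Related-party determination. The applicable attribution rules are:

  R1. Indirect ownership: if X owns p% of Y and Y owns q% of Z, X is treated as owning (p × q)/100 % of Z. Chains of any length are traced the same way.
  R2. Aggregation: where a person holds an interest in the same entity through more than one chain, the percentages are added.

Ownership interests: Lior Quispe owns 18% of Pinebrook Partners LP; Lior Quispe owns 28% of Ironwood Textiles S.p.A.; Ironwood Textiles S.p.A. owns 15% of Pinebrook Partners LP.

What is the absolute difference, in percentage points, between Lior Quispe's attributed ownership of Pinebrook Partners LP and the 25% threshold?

2.8

Chain via Ironwood Textiles S.p.A. (R1): 28% × 15% = 4.2% of Pinebrook Partners LP.
Direct interest in Pinebrook Partners LP: 18%.
Aggregating (R2): 4.2% + 18% = 22.2%.
22.2% falls short of the 25% threshold by 2.8 percentage points.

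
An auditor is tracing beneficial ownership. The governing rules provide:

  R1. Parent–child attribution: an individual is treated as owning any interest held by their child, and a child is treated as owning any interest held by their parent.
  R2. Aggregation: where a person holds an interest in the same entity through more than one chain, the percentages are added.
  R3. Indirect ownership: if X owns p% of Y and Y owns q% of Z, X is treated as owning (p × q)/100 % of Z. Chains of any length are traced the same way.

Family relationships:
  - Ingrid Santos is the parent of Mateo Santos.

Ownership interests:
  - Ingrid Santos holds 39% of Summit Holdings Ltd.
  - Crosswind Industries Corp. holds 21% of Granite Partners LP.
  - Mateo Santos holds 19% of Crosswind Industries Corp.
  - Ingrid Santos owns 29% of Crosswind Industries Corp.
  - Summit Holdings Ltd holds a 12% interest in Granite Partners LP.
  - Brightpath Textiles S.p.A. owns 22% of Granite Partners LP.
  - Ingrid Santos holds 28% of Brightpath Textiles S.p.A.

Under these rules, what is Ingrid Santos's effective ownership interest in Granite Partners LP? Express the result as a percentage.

20.92%

By parent–child attribution (R1), Ingrid Santos is treated as also owning Mateo Santos's interest in Crosswind Industries Corp, giving 29% + 19% = 48%.
Chain via Crosswind Industries Corp. (R3): 48% × 21% = 10.08% of Granite Partners LP.
Chain via Brightpath Textiles S.p.A. (R3): 28% × 22% = 6.16% of Granite Partners LP.
Chain via Summit Holdings Ltd (R3): 39% × 12% = 4.68% of Granite Partners LP.
Aggregating (R2): 10.08% + 6.16% + 4.68% = 20.92%.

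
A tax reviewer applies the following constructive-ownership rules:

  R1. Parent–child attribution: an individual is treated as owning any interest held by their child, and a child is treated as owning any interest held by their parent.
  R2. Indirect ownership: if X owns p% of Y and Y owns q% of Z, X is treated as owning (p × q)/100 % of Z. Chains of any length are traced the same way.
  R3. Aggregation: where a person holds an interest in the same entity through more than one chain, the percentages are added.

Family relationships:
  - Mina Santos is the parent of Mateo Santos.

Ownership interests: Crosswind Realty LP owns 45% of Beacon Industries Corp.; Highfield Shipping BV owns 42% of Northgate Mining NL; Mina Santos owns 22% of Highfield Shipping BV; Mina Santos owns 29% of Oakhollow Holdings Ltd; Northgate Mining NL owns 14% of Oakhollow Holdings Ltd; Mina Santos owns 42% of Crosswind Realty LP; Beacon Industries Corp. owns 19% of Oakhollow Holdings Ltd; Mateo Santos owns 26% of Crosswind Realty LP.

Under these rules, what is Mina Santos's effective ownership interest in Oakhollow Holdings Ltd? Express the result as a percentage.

36.1076%

By parent–child attribution (R1), Mina Santos is treated as also owning Mateo Santos's interest in Crosswind Realty LP, giving 42% + 26% = 68%.
Chain via Highfield Shipping BV → Northgate Mining NL (R2): 22% × 42% × 14% = 1.2936% of Oakhollow Holdings Ltd.
Chain via Crosswind Realty LP → Beacon Industries Corp. (R2): 68% × 45% × 19% = 5.814% of Oakhollow Holdings Ltd.
Direct interest in Oakhollow Holdings Ltd: 29%.
Aggregating (R3): 1.2936% + 5.814% + 29% = 36.1076%.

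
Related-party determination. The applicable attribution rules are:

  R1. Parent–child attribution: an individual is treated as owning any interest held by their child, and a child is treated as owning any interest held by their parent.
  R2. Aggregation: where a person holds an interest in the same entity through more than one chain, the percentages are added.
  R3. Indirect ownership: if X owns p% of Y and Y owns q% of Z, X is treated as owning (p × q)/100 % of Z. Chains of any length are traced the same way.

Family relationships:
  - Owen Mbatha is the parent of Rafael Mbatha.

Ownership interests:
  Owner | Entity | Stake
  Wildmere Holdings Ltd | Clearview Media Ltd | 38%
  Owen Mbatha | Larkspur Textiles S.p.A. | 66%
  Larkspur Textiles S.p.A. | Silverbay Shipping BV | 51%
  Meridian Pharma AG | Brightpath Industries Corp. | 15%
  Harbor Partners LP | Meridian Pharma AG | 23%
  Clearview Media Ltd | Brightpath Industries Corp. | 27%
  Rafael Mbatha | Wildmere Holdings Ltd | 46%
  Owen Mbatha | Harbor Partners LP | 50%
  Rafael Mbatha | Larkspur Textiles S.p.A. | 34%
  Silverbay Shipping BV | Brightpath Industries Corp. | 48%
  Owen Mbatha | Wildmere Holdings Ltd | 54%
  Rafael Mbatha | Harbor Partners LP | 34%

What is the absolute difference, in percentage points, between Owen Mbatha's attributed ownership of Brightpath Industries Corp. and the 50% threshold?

By parent–child attribution (R1), Owen Mbatha is treated as also owning Rafael Mbatha's interest in Larkspur Textiles S.p.A, giving 66% + 34% = 100%.
By parent–child attribution (R1), Owen Mbatha is treated as also owning Rafael Mbatha's interest in Harbor Partners LP, giving 50% + 34% = 84%.
By parent–child attribution (R1), Owen Mbatha is treated as also owning Rafael Mbatha's interest in Wildmere Holdings Ltd, giving 54% + 46% = 100%.
Chain via Larkspur Textiles S.p.A. → Silverbay Shipping BV (R3): 100% × 51% × 48% = 24.48% of Brightpath Industries Corp.
Chain via Harbor Partners LP → Meridian Pharma AG (R3): 84% × 23% × 15% = 2.898% of Brightpath Industries Corp.
Chain via Wildmere Holdings Ltd → Clearview Media Ltd (R3): 100% × 38% × 27% = 10.26% of Brightpath Industries Corp.
Aggregating (R2): 24.48% + 2.898% + 10.26% = 37.638%.
37.638% falls short of the 50% threshold by 12.362 percentage points.

12.362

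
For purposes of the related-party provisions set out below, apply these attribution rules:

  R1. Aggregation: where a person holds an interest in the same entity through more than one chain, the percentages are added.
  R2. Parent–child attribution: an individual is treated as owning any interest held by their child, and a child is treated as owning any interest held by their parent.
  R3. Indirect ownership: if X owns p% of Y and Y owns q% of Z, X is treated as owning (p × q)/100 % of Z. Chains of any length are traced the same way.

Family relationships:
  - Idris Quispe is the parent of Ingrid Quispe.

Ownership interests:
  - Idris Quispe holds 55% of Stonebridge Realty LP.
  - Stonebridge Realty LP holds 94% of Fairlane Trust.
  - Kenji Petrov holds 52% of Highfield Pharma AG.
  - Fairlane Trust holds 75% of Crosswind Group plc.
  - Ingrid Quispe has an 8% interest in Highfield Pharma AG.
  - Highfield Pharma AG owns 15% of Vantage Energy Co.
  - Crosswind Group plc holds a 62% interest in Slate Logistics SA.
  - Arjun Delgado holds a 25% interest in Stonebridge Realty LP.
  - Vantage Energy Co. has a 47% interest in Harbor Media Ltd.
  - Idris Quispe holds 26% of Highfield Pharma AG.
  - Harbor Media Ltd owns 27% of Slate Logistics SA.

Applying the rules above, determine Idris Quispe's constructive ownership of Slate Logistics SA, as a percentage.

24.68769%

By parent–child attribution (R2), Idris Quispe is treated as also owning Ingrid Quispe's interest in Highfield Pharma AG, giving 26% + 8% = 34%.
Chain via Highfield Pharma AG → Vantage Energy Co. → Harbor Media Ltd (R3): 34% × 15% × 47% × 27% = 0.64719% of Slate Logistics SA.
Chain via Stonebridge Realty LP → Fairlane Trust → Crosswind Group plc (R3): 55% × 94% × 75% × 62% = 24.0405% of Slate Logistics SA.
Aggregating (R1): 0.64719% + 24.0405% = 24.68769%.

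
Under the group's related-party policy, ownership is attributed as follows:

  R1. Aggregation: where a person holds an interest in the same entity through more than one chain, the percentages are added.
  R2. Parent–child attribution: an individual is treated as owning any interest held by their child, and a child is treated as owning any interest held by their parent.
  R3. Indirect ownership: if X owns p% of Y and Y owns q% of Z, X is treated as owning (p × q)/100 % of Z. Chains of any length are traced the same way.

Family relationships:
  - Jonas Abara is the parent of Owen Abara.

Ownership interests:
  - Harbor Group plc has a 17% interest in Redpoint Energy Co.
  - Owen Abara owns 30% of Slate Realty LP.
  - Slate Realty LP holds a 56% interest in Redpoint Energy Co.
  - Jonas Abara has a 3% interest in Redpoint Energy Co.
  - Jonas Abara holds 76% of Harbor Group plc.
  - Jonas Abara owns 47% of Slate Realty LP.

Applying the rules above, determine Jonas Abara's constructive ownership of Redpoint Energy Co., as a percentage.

By parent–child attribution (R2), Jonas Abara is treated as also owning Owen Abara's interest in Slate Realty LP, giving 47% + 30% = 77%.
Chain via Slate Realty LP (R3): 77% × 56% = 43.12% of Redpoint Energy Co.
Chain via Harbor Group plc (R3): 76% × 17% = 12.92% of Redpoint Energy Co.
Direct interest in Redpoint Energy Co: 3%.
Aggregating (R1): 43.12% + 12.92% + 3% = 59.04%.

59.04%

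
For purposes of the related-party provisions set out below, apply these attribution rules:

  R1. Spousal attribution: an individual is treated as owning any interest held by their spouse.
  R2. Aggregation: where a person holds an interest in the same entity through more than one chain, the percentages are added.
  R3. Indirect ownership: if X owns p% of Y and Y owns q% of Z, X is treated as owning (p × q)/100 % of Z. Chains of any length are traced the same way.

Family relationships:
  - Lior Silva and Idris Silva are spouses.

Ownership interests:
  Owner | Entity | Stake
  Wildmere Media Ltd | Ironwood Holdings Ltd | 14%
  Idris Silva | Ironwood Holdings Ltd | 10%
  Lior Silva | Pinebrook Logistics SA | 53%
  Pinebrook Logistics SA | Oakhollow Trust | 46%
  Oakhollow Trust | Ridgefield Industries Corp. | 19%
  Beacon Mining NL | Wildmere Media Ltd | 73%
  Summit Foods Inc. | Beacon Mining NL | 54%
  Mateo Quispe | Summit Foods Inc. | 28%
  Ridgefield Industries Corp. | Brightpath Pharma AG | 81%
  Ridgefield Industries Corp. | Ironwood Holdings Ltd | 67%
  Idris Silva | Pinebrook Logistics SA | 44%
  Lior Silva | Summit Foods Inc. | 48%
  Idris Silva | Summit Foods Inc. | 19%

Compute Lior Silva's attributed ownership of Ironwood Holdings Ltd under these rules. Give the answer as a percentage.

19.377722%

By spousal attribution (R1), Lior Silva is treated as also owning Idris Silva's interest in Pinebrook Logistics SA, giving 53% + 44% = 97%.
By spousal attribution (R1), Lior Silva is treated as also owning Idris Silva's interest in Summit Foods Inc, giving 48% + 19% = 67%.
By spousal attribution (R1), Lior Silva is treated as owning Idris Silva's 10% interest in Ironwood Holdings Ltd.
Chain via Pinebrook Logistics SA → Oakhollow Trust → Ridgefield Industries Corp. (R3): 97% × 46% × 19% × 67% = 5.680126% of Ironwood Holdings Ltd.
Chain via Summit Foods Inc. → Beacon Mining NL → Wildmere Media Ltd (R3): 67% × 54% × 73% × 14% = 3.697596% of Ironwood Holdings Ltd.
Direct interest in Ironwood Holdings Ltd: 10%.
Aggregating (R2): 5.680126% + 3.697596% + 10% = 19.377722%.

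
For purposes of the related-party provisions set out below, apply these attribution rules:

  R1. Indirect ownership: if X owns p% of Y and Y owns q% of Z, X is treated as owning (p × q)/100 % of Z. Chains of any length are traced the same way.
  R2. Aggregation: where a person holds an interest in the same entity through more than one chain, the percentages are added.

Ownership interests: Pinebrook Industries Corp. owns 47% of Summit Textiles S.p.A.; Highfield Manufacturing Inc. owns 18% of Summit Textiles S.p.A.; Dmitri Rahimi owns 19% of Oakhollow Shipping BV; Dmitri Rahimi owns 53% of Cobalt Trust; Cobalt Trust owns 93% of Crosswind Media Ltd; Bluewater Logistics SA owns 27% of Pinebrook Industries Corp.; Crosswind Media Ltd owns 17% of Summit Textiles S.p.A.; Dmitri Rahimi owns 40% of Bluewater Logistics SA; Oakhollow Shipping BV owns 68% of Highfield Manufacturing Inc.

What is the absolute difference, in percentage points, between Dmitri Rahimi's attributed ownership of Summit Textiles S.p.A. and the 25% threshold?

Chain via Oakhollow Shipping BV → Highfield Manufacturing Inc. (R1): 19% × 68% × 18% = 2.3256% of Summit Textiles S.p.A.
Chain via Bluewater Logistics SA → Pinebrook Industries Corp. (R1): 40% × 27% × 47% = 5.076% of Summit Textiles S.p.A.
Chain via Cobalt Trust → Crosswind Media Ltd (R1): 53% × 93% × 17% = 8.3793% of Summit Textiles S.p.A.
Aggregating (R2): 2.3256% + 5.076% + 8.3793% = 15.7809%.
15.7809% falls short of the 25% threshold by 9.2191 percentage points.

9.2191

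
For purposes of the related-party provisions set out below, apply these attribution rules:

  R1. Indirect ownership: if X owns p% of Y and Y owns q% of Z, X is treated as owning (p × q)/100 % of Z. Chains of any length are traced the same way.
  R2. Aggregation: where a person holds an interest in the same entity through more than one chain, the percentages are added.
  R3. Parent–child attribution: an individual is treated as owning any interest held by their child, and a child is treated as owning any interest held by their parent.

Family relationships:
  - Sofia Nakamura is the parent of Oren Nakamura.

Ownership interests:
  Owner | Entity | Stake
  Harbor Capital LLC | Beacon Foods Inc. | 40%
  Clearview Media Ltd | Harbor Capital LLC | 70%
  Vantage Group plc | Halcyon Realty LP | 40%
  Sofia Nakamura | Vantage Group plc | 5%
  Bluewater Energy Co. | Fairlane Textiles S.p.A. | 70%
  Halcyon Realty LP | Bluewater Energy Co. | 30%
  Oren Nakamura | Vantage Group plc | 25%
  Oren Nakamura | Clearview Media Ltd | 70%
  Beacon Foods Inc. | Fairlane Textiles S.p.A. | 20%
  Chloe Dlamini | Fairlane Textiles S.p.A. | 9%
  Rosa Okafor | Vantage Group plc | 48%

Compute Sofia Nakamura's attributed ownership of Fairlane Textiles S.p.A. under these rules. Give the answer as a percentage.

6.44%

By parent–child attribution (R3), Sofia Nakamura is treated as also owning Oren Nakamura's interest in Vantage Group plc, giving 5% + 25% = 30%.
By parent–child attribution (R3), Sofia Nakamura is treated as owning Oren Nakamura's 70% interest in Clearview Media Ltd.
Chain via Vantage Group plc → Halcyon Realty LP → Bluewater Energy Co. (R1): 30% × 40% × 30% × 70% = 2.52% of Fairlane Textiles S.p.A.
Chain via Clearview Media Ltd → Harbor Capital LLC → Beacon Foods Inc. (R1): 70% × 70% × 40% × 20% = 3.92% of Fairlane Textiles S.p.A.
Aggregating (R2): 2.52% + 3.92% = 6.44%.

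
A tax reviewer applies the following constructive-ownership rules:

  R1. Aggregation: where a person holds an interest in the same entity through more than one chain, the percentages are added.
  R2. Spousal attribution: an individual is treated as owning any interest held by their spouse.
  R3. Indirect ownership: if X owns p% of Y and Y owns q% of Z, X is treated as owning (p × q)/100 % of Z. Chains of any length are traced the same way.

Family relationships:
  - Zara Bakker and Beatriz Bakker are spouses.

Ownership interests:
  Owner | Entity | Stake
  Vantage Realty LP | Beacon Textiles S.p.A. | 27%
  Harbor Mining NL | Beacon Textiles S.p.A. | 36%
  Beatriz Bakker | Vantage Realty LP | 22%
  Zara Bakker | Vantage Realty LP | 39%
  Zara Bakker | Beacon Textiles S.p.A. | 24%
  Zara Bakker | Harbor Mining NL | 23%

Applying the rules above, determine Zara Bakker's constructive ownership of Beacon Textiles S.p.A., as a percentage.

By spousal attribution (R2), Zara Bakker is treated as also owning Beatriz Bakker's interest in Vantage Realty LP, giving 39% + 22% = 61%.
Chain via Vantage Realty LP (R3): 61% × 27% = 16.47% of Beacon Textiles S.p.A.
Chain via Harbor Mining NL (R3): 23% × 36% = 8.28% of Beacon Textiles S.p.A.
Direct interest in Beacon Textiles S.p.A: 24%.
Aggregating (R1): 16.47% + 8.28% + 24% = 48.75%.

48.75%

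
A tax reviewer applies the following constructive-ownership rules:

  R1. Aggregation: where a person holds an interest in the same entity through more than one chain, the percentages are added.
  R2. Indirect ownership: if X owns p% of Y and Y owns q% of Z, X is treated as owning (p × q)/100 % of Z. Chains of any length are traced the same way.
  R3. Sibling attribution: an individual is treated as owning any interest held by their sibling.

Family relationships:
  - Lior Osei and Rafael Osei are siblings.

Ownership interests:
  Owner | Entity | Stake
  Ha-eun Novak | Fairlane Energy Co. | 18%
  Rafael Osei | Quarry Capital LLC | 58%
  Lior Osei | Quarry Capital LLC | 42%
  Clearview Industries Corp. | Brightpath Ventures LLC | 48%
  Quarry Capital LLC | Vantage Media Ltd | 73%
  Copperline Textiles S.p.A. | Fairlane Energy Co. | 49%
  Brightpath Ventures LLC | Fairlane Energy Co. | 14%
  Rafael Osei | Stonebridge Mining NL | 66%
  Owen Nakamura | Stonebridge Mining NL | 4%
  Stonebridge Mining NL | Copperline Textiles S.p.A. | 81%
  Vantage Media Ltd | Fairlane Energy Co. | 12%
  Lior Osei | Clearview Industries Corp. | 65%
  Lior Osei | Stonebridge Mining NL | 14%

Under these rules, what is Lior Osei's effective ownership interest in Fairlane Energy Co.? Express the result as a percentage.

By sibling attribution (R3), Lior Osei is treated as also owning Rafael Osei's interest in Stonebridge Mining NL, giving 14% + 66% = 80%.
By sibling attribution (R3), Lior Osei is treated as also owning Rafael Osei's interest in Quarry Capital LLC, giving 42% + 58% = 100%.
Chain via Clearview Industries Corp. → Brightpath Ventures LLC (R2): 65% × 48% × 14% = 4.368% of Fairlane Energy Co.
Chain via Stonebridge Mining NL → Copperline Textiles S.p.A. (R2): 80% × 81% × 49% = 31.752% of Fairlane Energy Co.
Chain via Quarry Capital LLC → Vantage Media Ltd (R2): 100% × 73% × 12% = 8.76% of Fairlane Energy Co.
Aggregating (R1): 4.368% + 31.752% + 8.76% = 44.88%.

44.88%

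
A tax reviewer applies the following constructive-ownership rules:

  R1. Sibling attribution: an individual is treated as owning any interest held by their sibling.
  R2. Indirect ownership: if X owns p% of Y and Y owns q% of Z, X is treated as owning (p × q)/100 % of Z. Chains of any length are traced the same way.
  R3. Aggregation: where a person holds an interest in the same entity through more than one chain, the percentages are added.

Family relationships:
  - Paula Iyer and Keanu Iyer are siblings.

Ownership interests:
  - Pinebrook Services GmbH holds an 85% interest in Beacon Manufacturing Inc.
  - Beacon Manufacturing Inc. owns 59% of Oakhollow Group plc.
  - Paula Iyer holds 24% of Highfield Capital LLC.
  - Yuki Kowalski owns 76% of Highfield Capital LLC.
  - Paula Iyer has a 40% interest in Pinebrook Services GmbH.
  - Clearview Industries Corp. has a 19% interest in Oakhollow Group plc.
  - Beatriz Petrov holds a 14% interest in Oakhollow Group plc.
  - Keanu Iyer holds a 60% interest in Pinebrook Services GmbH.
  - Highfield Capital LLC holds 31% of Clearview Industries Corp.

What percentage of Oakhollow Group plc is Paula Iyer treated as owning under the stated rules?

51.5636%

By sibling attribution (R1), Paula Iyer is treated as also owning Keanu Iyer's interest in Pinebrook Services GmbH, giving 40% + 60% = 100%.
Chain via Highfield Capital LLC → Clearview Industries Corp. (R2): 24% × 31% × 19% = 1.4136% of Oakhollow Group plc.
Chain via Pinebrook Services GmbH → Beacon Manufacturing Inc. (R2): 100% × 85% × 59% = 50.15% of Oakhollow Group plc.
Aggregating (R3): 1.4136% + 50.15% = 51.5636%.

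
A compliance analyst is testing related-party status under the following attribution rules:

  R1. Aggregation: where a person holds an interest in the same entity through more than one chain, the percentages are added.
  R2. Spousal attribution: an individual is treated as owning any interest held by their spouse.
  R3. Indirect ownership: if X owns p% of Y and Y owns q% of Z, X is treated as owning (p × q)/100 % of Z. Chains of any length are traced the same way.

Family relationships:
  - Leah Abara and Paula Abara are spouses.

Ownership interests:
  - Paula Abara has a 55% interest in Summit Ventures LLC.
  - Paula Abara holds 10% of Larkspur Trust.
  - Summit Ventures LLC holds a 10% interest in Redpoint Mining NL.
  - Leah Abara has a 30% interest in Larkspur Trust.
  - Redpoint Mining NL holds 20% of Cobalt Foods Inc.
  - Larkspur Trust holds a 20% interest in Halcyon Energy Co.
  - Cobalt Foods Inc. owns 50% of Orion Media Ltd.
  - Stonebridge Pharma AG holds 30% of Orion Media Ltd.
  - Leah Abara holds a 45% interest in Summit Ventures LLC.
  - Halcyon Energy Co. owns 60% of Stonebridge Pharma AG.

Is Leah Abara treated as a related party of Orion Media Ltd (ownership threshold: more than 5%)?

By spousal attribution (R2), Leah Abara is treated as also owning Paula Abara's interest in Summit Ventures LLC, giving 45% + 55% = 100%.
By spousal attribution (R2), Leah Abara is treated as also owning Paula Abara's interest in Larkspur Trust, giving 30% + 10% = 40%.
Chain via Summit Ventures LLC → Redpoint Mining NL → Cobalt Foods Inc. (R3): 100% × 10% × 20% × 50% = 1% of Orion Media Ltd.
Chain via Larkspur Trust → Halcyon Energy Co. → Stonebridge Pharma AG (R3): 40% × 20% × 60% × 30% = 1.44% of Orion Media Ltd.
Aggregating (R1): 1% + 1.44% = 2.44%.
2.44% does not exceed the 5% threshold, so Leah is not a related party to Orion Media Ltd.

No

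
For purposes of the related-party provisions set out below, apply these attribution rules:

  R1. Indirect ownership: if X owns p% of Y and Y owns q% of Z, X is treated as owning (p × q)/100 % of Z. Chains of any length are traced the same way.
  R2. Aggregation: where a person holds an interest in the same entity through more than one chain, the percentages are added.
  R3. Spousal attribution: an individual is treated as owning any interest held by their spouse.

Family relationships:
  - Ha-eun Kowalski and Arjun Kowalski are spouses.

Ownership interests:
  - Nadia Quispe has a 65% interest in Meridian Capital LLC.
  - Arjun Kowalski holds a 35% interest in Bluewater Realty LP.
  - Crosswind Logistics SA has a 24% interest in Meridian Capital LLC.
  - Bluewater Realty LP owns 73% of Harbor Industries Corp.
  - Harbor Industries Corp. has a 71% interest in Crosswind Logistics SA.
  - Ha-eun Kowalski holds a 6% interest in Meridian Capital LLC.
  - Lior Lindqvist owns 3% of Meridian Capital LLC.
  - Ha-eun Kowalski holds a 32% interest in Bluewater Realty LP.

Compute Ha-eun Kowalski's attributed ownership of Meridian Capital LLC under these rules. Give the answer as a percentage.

By spousal attribution (R3), Ha-eun Kowalski is treated as also owning Arjun Kowalski's interest in Bluewater Realty LP, giving 32% + 35% = 67%.
Chain via Bluewater Realty LP → Harbor Industries Corp. → Crosswind Logistics SA (R1): 67% × 73% × 71% × 24% = 8.334264% of Meridian Capital LLC.
Direct interest in Meridian Capital LLC: 6%.
Aggregating (R2): 8.334264% + 6% = 14.334264%.

14.334264%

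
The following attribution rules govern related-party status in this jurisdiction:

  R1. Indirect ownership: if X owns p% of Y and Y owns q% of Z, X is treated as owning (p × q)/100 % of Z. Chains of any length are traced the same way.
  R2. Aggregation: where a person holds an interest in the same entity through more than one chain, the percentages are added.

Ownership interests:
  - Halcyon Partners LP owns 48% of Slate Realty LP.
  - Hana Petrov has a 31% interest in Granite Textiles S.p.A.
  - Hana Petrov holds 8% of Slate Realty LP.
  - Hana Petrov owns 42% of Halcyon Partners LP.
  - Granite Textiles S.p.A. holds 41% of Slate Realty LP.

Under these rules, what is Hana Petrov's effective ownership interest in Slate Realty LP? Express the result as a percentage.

Chain via Granite Textiles S.p.A. (R1): 31% × 41% = 12.71% of Slate Realty LP.
Chain via Halcyon Partners LP (R1): 42% × 48% = 20.16% of Slate Realty LP.
Direct interest in Slate Realty LP: 8%.
Aggregating (R2): 12.71% + 20.16% + 8% = 40.87%.

40.87%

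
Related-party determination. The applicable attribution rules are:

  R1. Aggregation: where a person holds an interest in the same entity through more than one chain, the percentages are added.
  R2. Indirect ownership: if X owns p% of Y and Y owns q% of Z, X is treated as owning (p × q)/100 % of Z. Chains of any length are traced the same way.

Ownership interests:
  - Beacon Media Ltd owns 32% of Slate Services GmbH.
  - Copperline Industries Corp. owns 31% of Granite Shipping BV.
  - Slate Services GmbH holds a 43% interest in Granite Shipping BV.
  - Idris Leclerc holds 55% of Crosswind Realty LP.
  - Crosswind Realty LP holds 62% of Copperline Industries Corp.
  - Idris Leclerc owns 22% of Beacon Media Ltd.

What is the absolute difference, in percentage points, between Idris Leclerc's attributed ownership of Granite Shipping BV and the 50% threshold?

Chain via Beacon Media Ltd → Slate Services GmbH (R2): 22% × 32% × 43% = 3.0272% of Granite Shipping BV.
Chain via Crosswind Realty LP → Copperline Industries Corp. (R2): 55% × 62% × 31% = 10.571% of Granite Shipping BV.
Aggregating (R1): 3.0272% + 10.571% = 13.5982%.
13.5982% falls short of the 50% threshold by 36.4018 percentage points.

36.4018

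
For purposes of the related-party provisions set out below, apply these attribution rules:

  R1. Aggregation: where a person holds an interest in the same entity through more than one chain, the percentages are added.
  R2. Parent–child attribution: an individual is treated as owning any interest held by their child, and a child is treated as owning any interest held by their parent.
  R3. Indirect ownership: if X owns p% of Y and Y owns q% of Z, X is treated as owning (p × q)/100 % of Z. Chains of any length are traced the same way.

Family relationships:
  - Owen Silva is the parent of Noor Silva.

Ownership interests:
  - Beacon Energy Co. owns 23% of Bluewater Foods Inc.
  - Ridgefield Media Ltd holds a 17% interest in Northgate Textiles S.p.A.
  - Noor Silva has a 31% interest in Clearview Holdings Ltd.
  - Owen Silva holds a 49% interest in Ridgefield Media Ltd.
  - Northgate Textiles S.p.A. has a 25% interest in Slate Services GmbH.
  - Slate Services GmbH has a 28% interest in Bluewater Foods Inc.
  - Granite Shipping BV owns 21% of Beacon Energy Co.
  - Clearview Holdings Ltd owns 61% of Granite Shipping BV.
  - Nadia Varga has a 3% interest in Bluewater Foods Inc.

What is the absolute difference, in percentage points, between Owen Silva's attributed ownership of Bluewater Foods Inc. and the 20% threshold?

By parent–child attribution (R2), Owen Silva is treated as owning Noor Silva's 31% interest in Clearview Holdings Ltd.
Chain via Ridgefield Media Ltd → Northgate Textiles S.p.A. → Slate Services GmbH (R3): 49% × 17% × 25% × 28% = 0.5831% of Bluewater Foods Inc.
Chain via Clearview Holdings Ltd → Granite Shipping BV → Beacon Energy Co. (R3): 31% × 61% × 21% × 23% = 0.913353% of Bluewater Foods Inc.
Aggregating (R1): 0.5831% + 0.913353% = 1.496453%.
1.496453% falls short of the 20% threshold by 18.503547 percentage points.

18.503547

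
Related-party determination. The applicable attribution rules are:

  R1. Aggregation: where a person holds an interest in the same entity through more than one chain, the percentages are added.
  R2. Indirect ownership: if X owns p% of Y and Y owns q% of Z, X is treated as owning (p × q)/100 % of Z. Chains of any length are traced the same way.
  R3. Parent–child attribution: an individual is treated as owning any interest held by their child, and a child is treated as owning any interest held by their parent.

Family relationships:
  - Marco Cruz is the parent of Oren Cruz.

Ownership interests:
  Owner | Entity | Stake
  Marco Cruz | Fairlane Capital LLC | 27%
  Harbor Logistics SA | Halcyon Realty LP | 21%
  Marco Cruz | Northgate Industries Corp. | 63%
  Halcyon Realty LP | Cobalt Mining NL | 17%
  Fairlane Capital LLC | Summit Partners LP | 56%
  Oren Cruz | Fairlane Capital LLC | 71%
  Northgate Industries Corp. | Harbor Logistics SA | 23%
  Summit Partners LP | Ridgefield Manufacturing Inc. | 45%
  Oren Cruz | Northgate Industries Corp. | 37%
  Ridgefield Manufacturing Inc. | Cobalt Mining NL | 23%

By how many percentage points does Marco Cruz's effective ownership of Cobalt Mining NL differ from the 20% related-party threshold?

13.49882

By parent–child attribution (R3), Marco Cruz is treated as also owning Oren Cruz's interest in Fairlane Capital LLC, giving 27% + 71% = 98%.
By parent–child attribution (R3), Marco Cruz is treated as also owning Oren Cruz's interest in Northgate Industries Corp, giving 63% + 37% = 100%.
Chain via Fairlane Capital LLC → Summit Partners LP → Ridgefield Manufacturing Inc. (R2): 98% × 56% × 45% × 23% = 5.68008% of Cobalt Mining NL.
Chain via Northgate Industries Corp. → Harbor Logistics SA → Halcyon Realty LP (R2): 100% × 23% × 21% × 17% = 0.8211% of Cobalt Mining NL.
Aggregating (R1): 5.68008% + 0.8211% = 6.50118%.
6.50118% falls short of the 20% threshold by 13.49882 percentage points.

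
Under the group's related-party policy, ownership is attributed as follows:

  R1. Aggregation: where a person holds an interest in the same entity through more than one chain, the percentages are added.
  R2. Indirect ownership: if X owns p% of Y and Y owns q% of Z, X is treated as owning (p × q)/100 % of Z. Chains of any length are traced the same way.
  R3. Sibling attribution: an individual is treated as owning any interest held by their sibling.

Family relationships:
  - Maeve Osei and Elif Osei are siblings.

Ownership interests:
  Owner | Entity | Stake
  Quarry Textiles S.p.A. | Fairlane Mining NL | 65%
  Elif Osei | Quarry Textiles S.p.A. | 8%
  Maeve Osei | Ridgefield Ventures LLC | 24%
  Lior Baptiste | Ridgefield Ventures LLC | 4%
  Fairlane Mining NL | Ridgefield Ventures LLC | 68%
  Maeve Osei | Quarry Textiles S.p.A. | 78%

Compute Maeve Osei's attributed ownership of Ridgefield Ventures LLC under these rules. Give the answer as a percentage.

62.012%

By sibling attribution (R3), Maeve Osei is treated as also owning Elif Osei's interest in Quarry Textiles S.p.A, giving 78% + 8% = 86%.
Chain via Quarry Textiles S.p.A. → Fairlane Mining NL (R2): 86% × 65% × 68% = 38.012% of Ridgefield Ventures LLC.
Direct interest in Ridgefield Ventures LLC: 24%.
Aggregating (R1): 38.012% + 24% = 62.012%.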